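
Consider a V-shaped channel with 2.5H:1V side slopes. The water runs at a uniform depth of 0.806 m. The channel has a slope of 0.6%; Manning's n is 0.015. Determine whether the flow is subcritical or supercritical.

supercritical

For a triangular section with side slope z = 2.5: A = zy² = 2.5×0.806² = 1.624 m²; P = 2y√(1+z²) = 2×0.806×2.693 = 4.34 m.
Hydraulic radius R = A/P = 1.624/4.34 = 0.3742 m.
V = (1/n) R^(2/3) √S = (1/0.015) × 0.3742^(2/3) × √0.006 = 2.681 m/s. Hydraulic depth D_h = A/T = 1.624/4.03 = 0.403 m.
Froude number Fr = V/√(g·D_h) = 2.681/√(9.81×0.403) = 1.35, which is greater than 1, so the flow is supercritical.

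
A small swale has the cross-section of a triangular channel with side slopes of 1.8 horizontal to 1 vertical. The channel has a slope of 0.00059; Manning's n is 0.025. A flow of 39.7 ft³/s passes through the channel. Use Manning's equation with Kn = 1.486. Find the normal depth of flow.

Manning's equation rearranged: A R^(2/3) = nQ / (1.486·√S) = 0.025 × 39.7 / (1.486 × √0.00059) = 27.5.
Try y = 4.32 ft: A R^(2/3) = 51.32 — over.
Try y = 2.99 ft: A R^(2/3) = 19.24 — short.
Try y = 3.42 ft: A R^(2/3) = 27.52 — ≈ 27.5.

y_n = 3.42 ft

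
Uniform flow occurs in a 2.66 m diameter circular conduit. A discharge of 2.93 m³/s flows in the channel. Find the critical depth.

At critical depth, Q² T / (g A³) = 1, i.e. A³/T = Q²/g = 2.93²/9.81 = 0.8751.
At y = 0.93 m: A³/T = 2.044 — over.
At y = 0.747 m: A³/T = 0.8751 — ≈ 0.8751.

y_c = 0.747 m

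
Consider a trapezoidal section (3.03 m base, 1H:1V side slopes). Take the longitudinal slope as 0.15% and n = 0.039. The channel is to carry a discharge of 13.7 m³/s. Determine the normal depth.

y_n = 2.24 m

Manning's equation rearranged: A R^(2/3) = nQ / (1·√S) = 0.039 × 13.7 / (√0.0015) = 13.8.
Try y = 2.02 m: A R^(2/3) = 11.31 — too small.
Try y = 2.51 m: A R^(2/3) = 17.18 — too large.
Try y = 2.24 m: A R^(2/3) = 13.77 — ≈ 13.8.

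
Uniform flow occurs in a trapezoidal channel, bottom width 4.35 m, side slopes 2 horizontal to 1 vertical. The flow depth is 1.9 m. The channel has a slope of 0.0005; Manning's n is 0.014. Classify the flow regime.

With bottom width b = 4.35 m and side slope z = 2: A = (b + zy)y = (4.35 + 2×1.9)×1.9 = 15.48 m²; P = b + 2y√(1+z²) = 4.35 + 2×1.9×2.236 = 12.85 m.
Hydraulic radius R = A/P = 15.48/12.85 = 1.205 m.
V = (1/n) R^(2/3) √S = (1/0.014) × 1.205^(2/3) × √0.0005 = 1.809 m/s. Hydraulic depth D_h = A/T = 15.48/11.95 = 1.296 m.
Froude number Fr = V/√(g·D_h) = 1.809/√(9.81×1.296) = 0.507, which is less than 1, so the flow is subcritical.

subcritical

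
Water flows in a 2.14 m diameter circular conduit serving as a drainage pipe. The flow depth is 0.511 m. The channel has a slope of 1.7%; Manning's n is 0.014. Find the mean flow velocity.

For a circular section of diameter D = 2.14 m at depth y = 0.511 m, the central angle is θ = 2 arccos(1 − 2y/D) = 2.042 rad. Then A = (D²/8)(θ − sin θ) = 0.659 m² and P = Dθ/2 = 2.185 m.
Hydraulic radius R = A/P = 0.659/2.185 = 0.3016 m.
From Manning's equation, V = (1/n) R^(2/3) S^(1/2) = (1/0.014) × 0.3016^(2/3) × 0.017^(1/2) = 4.19 m/s.

V = 4.19 m/s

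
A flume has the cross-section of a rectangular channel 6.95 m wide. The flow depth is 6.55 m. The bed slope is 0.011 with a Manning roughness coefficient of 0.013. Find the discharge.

Q = 634 m³/s

Flow area A = b·y = 6.95 × 6.55 = 45.52 m². Wetted perimeter P = b + 2y = 6.95 + 2×6.55 = 20.05 m.
Hydraulic radius R = A/P = 45.52/20.05 = 2.27 m.
Manning's equation: Q = (1/n) A R^(2/3) S^(1/2) = (1/0.013) × 45.52 × 2.27^(2/3) × 0.011^(1/2) = 634 m³/s.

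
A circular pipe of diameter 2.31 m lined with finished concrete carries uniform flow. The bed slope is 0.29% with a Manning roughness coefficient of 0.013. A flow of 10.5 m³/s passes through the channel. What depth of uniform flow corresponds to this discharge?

Manning's equation rearranged: A R^(2/3) = nQ / (1·√S) = 0.013 × 10.5 / (√0.0029) = 2.535.
Try y = 2.01 m: A R^(2/3) = 3.043 — over.
Try y = 1.28 m: A R^(2/3) = 1.723 — short.
Try y = 1.67 m: A R^(2/3) = 2.536 — matches.

y_n = 1.67 m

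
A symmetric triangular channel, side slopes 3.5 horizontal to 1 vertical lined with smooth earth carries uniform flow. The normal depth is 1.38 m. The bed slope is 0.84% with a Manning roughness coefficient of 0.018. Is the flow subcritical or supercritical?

For a triangular section with side slope z = 3.5: A = zy² = 3.5×1.38² = 6.665 m²; P = 2y√(1+z²) = 2×1.38×3.64 = 10.05 m.
Hydraulic radius R = A/P = 6.665/10.05 = 0.6635 m.
V = (1/n) R^(2/3) √S = (1/0.018) × 0.6635^(2/3) × √0.0084 = 3.873 m/s. Hydraulic depth D_h = A/T = 6.665/9.66 = 0.69 m.
Froude number Fr = V/√(g·D_h) = 3.873/√(9.81×0.69) = 1.49, which is greater than 1, so the flow is supercritical.

supercritical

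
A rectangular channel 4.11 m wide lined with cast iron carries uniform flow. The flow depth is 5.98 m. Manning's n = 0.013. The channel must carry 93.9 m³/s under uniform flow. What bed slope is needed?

Flow area A = b·y = 4.11 × 5.98 = 24.58 m². Wetted perimeter P = b + 2y = 4.11 + 2×5.98 = 16.07 m.
Hydraulic radius R = A/P = 24.58/16.07 = 1.529 m.
From Manning's equation, S = [nQ / (1 A R^(2/3))]² = [0.013 × 93.9 / (1 × 24.58 × 1.529^(2/3))]² = 0.0014.

S = 0.0014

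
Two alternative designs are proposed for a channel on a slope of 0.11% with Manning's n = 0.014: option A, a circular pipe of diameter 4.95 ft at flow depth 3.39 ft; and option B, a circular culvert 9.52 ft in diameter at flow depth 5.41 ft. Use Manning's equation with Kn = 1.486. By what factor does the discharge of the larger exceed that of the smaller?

Channel A: For a circular section of diameter D = 4.95 ft at depth y = 3.39 ft, the central angle is θ = 2 arccos(1 − 2y/D) = 3.899 rad. Then A = (D²/8)(θ − sin θ) = 14.05 ft² and P = Dθ/2 = 9.65 ft. Hydraulic radius R = A/P = 14.05/9.65 = 1.456 ft. Q_A = (1.486/0.014)·14.05·1.456^(2/3)·√0.0011 = 63.51 ft³/s.
Channel B: For a circular section of diameter D = 9.52 ft at depth y = 5.41 ft, the central angle is θ = 2 arccos(1 − 2y/D) = 3.416 rad. Then A = (D²/8)(θ − sin θ) = 41.76 ft² and P = Dθ/2 = 16.26 ft. Hydraulic radius R = A/P = 41.76/16.26 = 2.569 ft. Q_B = (1.486/0.014)·41.76·2.569^(2/3)·√0.0011 = 275.7 ft³/s.
The larger discharge is 275.7 ft³/s and the smaller is 63.51 ft³/s; the ratio is 4.34.

4.34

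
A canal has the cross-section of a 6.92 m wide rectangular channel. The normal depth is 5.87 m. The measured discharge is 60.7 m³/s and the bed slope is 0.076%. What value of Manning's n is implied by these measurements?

n = 0.031

Flow area A = b·y = 6.92 × 5.87 = 40.62 m². Wetted perimeter P = b + 2y = 6.92 + 2×5.87 = 18.66 m.
Hydraulic radius R = A/P = 40.62/18.66 = 2.177 m.
Rearranging Manning's equation: n = (1/Q) A R^(2/3) S^(1/2) = (1/60.7) × 40.62 × 2.177^(2/3) × √0.00076 = 0.031.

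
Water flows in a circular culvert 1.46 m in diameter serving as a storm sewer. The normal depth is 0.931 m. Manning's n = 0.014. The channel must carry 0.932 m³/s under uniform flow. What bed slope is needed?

For a circular section of diameter D = 1.46 m at depth y = 0.931 m, the central angle is θ = 2 arccos(1 − 2y/D) = 3.699 rad. Then A = (D²/8)(θ − sin θ) = 1.127 m² and P = Dθ/2 = 2.701 m.
Hydraulic radius R = A/P = 1.127/2.701 = 0.4172 m.
From Manning's equation, S = [nQ / (1 A R^(2/3))]² = [0.014 × 0.932 / (1 × 1.127 × 0.4172^(2/3))]² = 0.00043.

S = 0.00043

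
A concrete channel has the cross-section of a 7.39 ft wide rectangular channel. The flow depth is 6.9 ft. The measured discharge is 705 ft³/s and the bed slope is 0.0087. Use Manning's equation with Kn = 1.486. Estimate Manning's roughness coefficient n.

n = 0.018

Flow area A = b·y = 7.39 × 6.9 = 50.99 ft². Wetted perimeter P = b + 2y = 7.39 + 2×6.9 = 21.19 ft.
Hydraulic radius R = A/P = 50.99/21.19 = 2.406 ft.
Rearranging Manning's equation: n = (1.486/Q) A R^(2/3) S^(1/2) = (1.486/705) × 50.99 × 2.406^(2/3) × √0.0087 = 0.018.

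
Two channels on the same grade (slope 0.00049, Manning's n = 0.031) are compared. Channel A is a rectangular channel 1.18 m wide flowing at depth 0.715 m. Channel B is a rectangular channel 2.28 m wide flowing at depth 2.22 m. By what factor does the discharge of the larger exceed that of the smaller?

Channel A: Flow area A = b·y = 1.18 × 0.715 = 0.8437 m². Wetted perimeter P = b + 2y = 1.18 + 2×0.715 = 2.61 m. Hydraulic radius R = A/P = 0.8437/2.61 = 0.3233 m. Q_A = (1/0.031)·0.8437·0.3233^(2/3)·√0.00049 = 0.2838 m³/s.
Channel B: Flow area A = b·y = 2.28 × 2.22 = 5.062 m². Wetted perimeter P = b + 2y = 2.28 + 2×2.22 = 6.72 m. Hydraulic radius R = A/P = 5.062/6.72 = 0.7532 m. Q_B = (1/0.031)·5.062·0.7532^(2/3)·√0.00049 = 2.992 m³/s.
The larger discharge is 2.992 m³/s and the smaller is 0.2838 m³/s; the ratio is 10.5.

10.5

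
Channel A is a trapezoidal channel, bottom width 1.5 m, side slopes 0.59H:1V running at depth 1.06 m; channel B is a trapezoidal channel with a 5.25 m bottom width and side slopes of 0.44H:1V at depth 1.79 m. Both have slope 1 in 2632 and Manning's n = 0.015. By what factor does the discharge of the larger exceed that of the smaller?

Channel A: With bottom width b = 1.5 m and side slope z = 0.59: A = (b + zy)y = (1.5 + 0.59×1.06)×1.06 = 2.253 m²; P = b + 2y√(1+z²) = 1.5 + 2×1.06×1.161 = 3.961 m. Hydraulic radius R = A/P = 2.253/3.961 = 0.5687 m. Q_A = (1/0.015)·2.253·0.5687^(2/3)·√0.0003799 = 2.01 m³/s.
Channel B: With bottom width b = 5.25 m and side slope z = 0.44: A = (b + zy)y = (5.25 + 0.44×1.79)×1.79 = 10.81 m²; P = b + 2y√(1+z²) = 5.25 + 2×1.79×1.093 = 9.161 m. Hydraulic radius R = A/P = 10.81/9.161 = 1.18 m. Q_B = (1/0.015)·10.81·1.18^(2/3)·√0.0003799 = 15.68 m³/s.
The larger discharge is 15.68 m³/s and the smaller is 2.01 m³/s; the ratio is 7.8.

7.8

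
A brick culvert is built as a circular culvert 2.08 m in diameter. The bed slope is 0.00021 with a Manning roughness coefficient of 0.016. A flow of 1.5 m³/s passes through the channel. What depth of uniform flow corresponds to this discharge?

Manning's equation rearranged: A R^(2/3) = nQ / (1·√S) = 0.016 × 1.5 / (√0.00021) = 1.656.
Trying y = 1.19 m: A R^(2/3) = 1.371 — low.
Trying y = 1.48 m: A R^(2/3) = 1.879 — high.
Trying y = 1.35 m: A R^(2/3) = 1.659 — ≈ 1.656.

y_n = 1.35 m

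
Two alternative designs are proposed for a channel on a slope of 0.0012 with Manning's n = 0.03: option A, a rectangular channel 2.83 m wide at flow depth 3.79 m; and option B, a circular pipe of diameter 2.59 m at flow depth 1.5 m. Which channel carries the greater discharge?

Channel A: Flow area A = b·y = 2.83 × 3.79 = 10.73 m². Wetted perimeter P = b + 2y = 2.83 + 2×3.79 = 10.41 m. Hydraulic radius R = A/P = 10.73/10.41 = 1.03 m. Q_A = (1/0.03)·10.73·1.03^(2/3)·√0.0012 = 12.63 m³/s.
Channel B: For a circular section of diameter D = 2.59 m at depth y = 1.5 m, the central angle is θ = 2 arccos(1 − 2y/D) = 3.46 rad. Then A = (D²/8)(θ − sin θ) = 3.163 m² and P = Dθ/2 = 4.48 m. Hydraulic radius R = A/P = 3.163/4.48 = 0.706 m. Q_B = (1/0.03)·3.163·0.706^(2/3)·√0.0012 = 2.896 m³/s.
Q_A = 12.63 m³/s vs Q_B = 2.896 m³/s, so channel A carries more.

channel A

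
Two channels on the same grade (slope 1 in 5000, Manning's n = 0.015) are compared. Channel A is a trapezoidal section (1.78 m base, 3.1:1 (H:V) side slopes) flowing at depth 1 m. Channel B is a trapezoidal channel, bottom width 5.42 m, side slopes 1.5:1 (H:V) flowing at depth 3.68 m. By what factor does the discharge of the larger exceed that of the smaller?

19.6

Channel A: With bottom width b = 1.78 m and side slope z = 3.1: A = (b + zy)y = (1.78 + 3.1×1)×1 = 4.88 m²; P = b + 2y√(1+z²) = 1.78 + 2×1×3.257 = 8.295 m. Hydraulic radius R = A/P = 4.88/8.295 = 0.5883 m. Q_A = (1/0.015)·4.88·0.5883^(2/3)·√0.0002 = 3.23 m³/s.
Channel B: With bottom width b = 5.42 m and side slope z = 1.5: A = (b + zy)y = (5.42 + 1.5×3.68)×3.68 = 40.26 m²; P = b + 2y√(1+z²) = 5.42 + 2×3.68×1.803 = 18.69 m. Hydraulic radius R = A/P = 40.26/18.69 = 2.154 m. Q_B = (1/0.015)·40.26·2.154^(2/3)·√0.0002 = 63.31 m³/s.
The larger discharge is 63.31 m³/s and the smaller is 3.23 m³/s; the ratio is 19.6.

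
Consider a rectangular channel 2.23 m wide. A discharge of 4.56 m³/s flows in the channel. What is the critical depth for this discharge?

For a rectangular channel, critical depth y_c = (q²/g)^(1/3) where q = Q/b = 4.56/2.23 = 2.045 m²/s.
So y_c = (2.045²/9.81)^(1/3) = 0.753 m.

y_c = 0.753 m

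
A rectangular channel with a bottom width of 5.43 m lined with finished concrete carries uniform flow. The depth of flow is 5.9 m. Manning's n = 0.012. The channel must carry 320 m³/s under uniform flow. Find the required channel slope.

S = 0.00628

Flow area A = b·y = 5.43 × 5.9 = 32.04 m². Wetted perimeter P = b + 2y = 5.43 + 2×5.9 = 17.23 m.
Hydraulic radius R = A/P = 32.04/17.23 = 1.859 m.
From Manning's equation, S = [nQ / (1 A R^(2/3))]² = [0.012 × 320 / (1 × 32.04 × 1.859^(2/3))]² = 0.00628.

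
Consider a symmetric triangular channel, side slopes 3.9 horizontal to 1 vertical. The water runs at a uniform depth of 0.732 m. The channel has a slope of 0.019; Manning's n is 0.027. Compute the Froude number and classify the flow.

supercritical

For a triangular section with side slope z = 3.9: A = zy² = 3.9×0.732² = 2.09 m²; P = 2y√(1+z²) = 2×0.732×4.026 = 5.894 m.
Hydraulic radius R = A/P = 2.09/5.894 = 0.3545 m.
V = (1/n) R^(2/3) √S = (1/0.027) × 0.3545^(2/3) × √0.019 = 2.557 m/s. Hydraulic depth D_h = A/T = 2.09/5.71 = 0.366 m.
Froude number Fr = V/√(g·D_h) = 2.557/√(9.81×0.366) = 1.35, which is greater than 1, so the flow is supercritical.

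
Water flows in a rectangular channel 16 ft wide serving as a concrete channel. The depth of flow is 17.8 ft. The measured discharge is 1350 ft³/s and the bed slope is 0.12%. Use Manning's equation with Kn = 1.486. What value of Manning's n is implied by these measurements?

n = 0.0339

Flow area A = b·y = 16 × 17.8 = 284.8 ft². Wetted perimeter P = b + 2y = 16 + 2×17.8 = 51.6 ft.
Hydraulic radius R = A/P = 284.8/51.6 = 5.519 ft.
Rearranging Manning's equation: n = (1.486/Q) A R^(2/3) S^(1/2) = (1.486/1350) × 284.8 × 5.519^(2/3) × √0.0012 = 0.0339.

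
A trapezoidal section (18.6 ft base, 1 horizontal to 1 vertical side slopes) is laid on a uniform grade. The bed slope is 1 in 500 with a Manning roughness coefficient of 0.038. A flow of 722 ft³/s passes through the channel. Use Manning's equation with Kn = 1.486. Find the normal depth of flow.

Manning's equation rearranged: A R^(2/3) = nQ / (1.486·√S) = 0.038 × 722 / (1.486 × √0.002) = 412.8.
Try y = 5.52 ft: A R^(2/3) = 329.4 — short.
Try y = 7.35 ft: A R^(2/3) = 545.9 — over.
Try y = 6.28 ft: A R^(2/3) = 413 — close enough.

y_n = 6.28 ft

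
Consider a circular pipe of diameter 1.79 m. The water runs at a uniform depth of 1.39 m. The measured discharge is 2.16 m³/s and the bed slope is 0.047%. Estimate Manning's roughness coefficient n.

n = 0.014

For a circular section of diameter D = 1.79 m at depth y = 1.39 m, the central angle is θ = 2 arccos(1 − 2y/D) = 4.314 rad. Then A = (D²/8)(θ − sin θ) = 2.097 m² and P = Dθ/2 = 3.861 m.
Hydraulic radius R = A/P = 2.097/3.861 = 0.5431 m.
Rearranging Manning's equation: n = (1/Q) A R^(2/3) S^(1/2) = (1/2.16) × 2.097 × 0.5431^(2/3) × √0.00047 = 0.014.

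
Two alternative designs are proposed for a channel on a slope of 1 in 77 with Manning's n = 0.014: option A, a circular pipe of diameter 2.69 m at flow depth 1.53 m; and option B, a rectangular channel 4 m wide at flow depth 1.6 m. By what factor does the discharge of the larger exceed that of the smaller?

2.19

Channel A: For a circular section of diameter D = 2.69 m at depth y = 1.53 m, the central angle is θ = 2 arccos(1 − 2y/D) = 3.418 rad. Then A = (D²/8)(θ − sin θ) = 3.338 m² and P = Dθ/2 = 4.597 m. Hydraulic radius R = A/P = 3.338/4.597 = 0.7261 m. Q_A = (1/0.014)·3.338·0.7261^(2/3)·√0.01299 = 21.95 m³/s.
Channel B: Flow area A = b·y = 4 × 1.6 = 6.4 m². Wetted perimeter P = b + 2y = 4 + 2×1.6 = 7.2 m. Hydraulic radius R = A/P = 6.4/7.2 = 0.8889 m. Q_B = (1/0.014)·6.4·0.8889^(2/3)·√0.01299 = 48.16 m³/s.
The larger discharge is 48.16 m³/s and the smaller is 21.95 m³/s; the ratio is 2.19.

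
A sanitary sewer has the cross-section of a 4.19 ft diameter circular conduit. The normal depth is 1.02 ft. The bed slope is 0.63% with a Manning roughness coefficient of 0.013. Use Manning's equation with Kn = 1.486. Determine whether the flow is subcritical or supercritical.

supercritical

For a circular section of diameter D = 4.19 ft at depth y = 1.02 ft, the central angle is θ = 2 arccos(1 − 2y/D) = 2.064 rad. Then A = (D²/8)(θ − sin θ) = 2.596 ft² and P = Dθ/2 = 4.324 ft.
Hydraulic radius R = A/P = 2.596/4.324 = 0.6005 ft.
V = (1.486/n) R^(2/3) √S = (1.486/0.013) × 0.6005^(2/3) × √0.0063 = 6.457 ft/s. Hydraulic depth D_h = A/T = 2.596/3.596 = 0.7219 ft.
Froude number Fr = V/√(g·D_h) = 6.457/√(32.2×0.7219) = 1.34, which is greater than 1, so the flow is supercritical.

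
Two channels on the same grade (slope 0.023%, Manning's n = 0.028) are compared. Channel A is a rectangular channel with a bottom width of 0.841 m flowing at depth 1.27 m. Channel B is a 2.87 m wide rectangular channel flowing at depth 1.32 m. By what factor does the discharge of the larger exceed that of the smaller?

5.96

Channel A: Flow area A = b·y = 0.841 × 1.27 = 1.068 m². Wetted perimeter P = b + 2y = 0.841 + 2×1.27 = 3.381 m. Hydraulic radius R = A/P = 1.068/3.381 = 0.3159 m. Q_A = (1/0.028)·1.068·0.3159^(2/3)·√0.00023 = 0.2683 m³/s.
Channel B: Flow area A = b·y = 2.87 × 1.32 = 3.788 m². Wetted perimeter P = b + 2y = 2.87 + 2×1.32 = 5.51 m. Hydraulic radius R = A/P = 3.788/5.51 = 0.6875 m. Q_B = (1/0.028)·3.788·0.6875^(2/3)·√0.00023 = 1.598 m³/s.
The larger discharge is 1.598 m³/s and the smaller is 0.2683 m³/s; the ratio is 5.96.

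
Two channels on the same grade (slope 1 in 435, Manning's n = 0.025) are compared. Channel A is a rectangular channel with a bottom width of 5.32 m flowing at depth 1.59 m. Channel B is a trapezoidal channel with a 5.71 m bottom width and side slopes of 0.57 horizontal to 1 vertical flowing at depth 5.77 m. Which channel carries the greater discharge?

channel B

Channel A: Flow area A = b·y = 5.32 × 1.59 = 8.459 m². Wetted perimeter P = b + 2y = 5.32 + 2×1.59 = 8.5 m. Hydraulic radius R = A/P = 8.459/8.5 = 0.9952 m. Q_A = (1/0.025)·8.459·0.9952^(2/3)·√0.002299 = 16.17 m³/s.
Channel B: With bottom width b = 5.71 m and side slope z = 0.57: A = (b + zy)y = (5.71 + 0.57×5.77)×5.77 = 51.92 m²; P = b + 2y√(1+z²) = 5.71 + 2×5.77×1.151 = 18.99 m. Hydraulic radius R = A/P = 51.92/18.99 = 2.734 m. Q_B = (1/0.025)·51.92·2.734^(2/3)·√0.002299 = 194.7 m³/s.
Q_A = 16.17 m³/s vs Q_B = 194.7 m³/s, so channel B carries more.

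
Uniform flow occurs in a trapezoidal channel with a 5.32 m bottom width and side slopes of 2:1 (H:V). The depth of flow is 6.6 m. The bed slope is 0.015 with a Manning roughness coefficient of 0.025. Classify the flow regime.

With bottom width b = 5.32 m and side slope z = 2: A = (b + zy)y = (5.32 + 2×6.6)×6.6 = 122.2 m²; P = b + 2y√(1+z²) = 5.32 + 2×6.6×2.236 = 34.84 m.
Hydraulic radius R = A/P = 122.2/34.84 = 3.509 m.
V = (1/n) R^(2/3) √S = (1/0.025) × 3.509^(2/3) × √0.015 = 11.31 m/s. Hydraulic depth D_h = A/T = 122.2/31.72 = 3.853 m.
Froude number Fr = V/√(g·D_h) = 11.31/√(9.81×3.853) = 1.84, which is greater than 1, so the flow is supercritical.

supercritical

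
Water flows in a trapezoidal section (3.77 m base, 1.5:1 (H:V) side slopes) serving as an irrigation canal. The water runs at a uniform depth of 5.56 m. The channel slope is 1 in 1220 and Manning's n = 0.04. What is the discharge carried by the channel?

Q = 96.4 m³/s

With bottom width b = 3.77 m and side slope z = 1.5: A = (b + zy)y = (3.77 + 1.5×5.56)×5.56 = 67.33 m²; P = b + 2y√(1+z²) = 3.77 + 2×5.56×1.803 = 23.82 m.
Hydraulic radius R = A/P = 67.33/23.82 = 2.827 m.
Manning's equation: Q = (1/n) A R^(2/3) S^(1/2) = (1/0.04) × 67.33 × 2.827^(2/3) × 0.0008197^(1/2) = 96.4 m³/s.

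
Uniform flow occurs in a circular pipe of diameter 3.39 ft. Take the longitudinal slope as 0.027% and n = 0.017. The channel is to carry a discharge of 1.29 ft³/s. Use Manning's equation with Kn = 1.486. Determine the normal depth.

y_n = 0.763 ft

Manning's equation rearranged: A R^(2/3) = nQ / (1.486·√S) = 0.017 × 1.29 / (1.486 × √0.00027) = 0.8981.
At y = 0.838 ft: A R^(2/3) = 1.083 — over.
At y = 0.541 ft: A R^(2/3) = 0.4464 — short.
At y = 0.763 ft: A R^(2/3) = 0.8981 — ≈ 0.8981.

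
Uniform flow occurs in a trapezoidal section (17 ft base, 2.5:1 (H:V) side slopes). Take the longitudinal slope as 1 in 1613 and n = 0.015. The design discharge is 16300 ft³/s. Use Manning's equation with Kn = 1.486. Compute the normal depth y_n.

y_n = 20.1 ft

Manning's equation rearranged: A R^(2/3) = nQ / (1.486·√S) = 0.015 × 16300 / (1.486 × √0.00062) = 6608.
At y = 17.2 ft: A R^(2/3) = 4601 — short.
At y = 20.1 ft: A R^(2/3) = 6602 — ≈ 6608.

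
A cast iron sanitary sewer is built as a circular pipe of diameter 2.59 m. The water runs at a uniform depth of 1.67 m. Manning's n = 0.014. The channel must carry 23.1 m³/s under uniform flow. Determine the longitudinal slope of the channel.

For a circular section of diameter D = 2.59 m at depth y = 1.67 m, the central angle is θ = 2 arccos(1 − 2y/D) = 3.729 rad. Then A = (D²/8)(θ − sin θ) = 3.592 m² and P = Dθ/2 = 4.829 m.
Hydraulic radius R = A/P = 3.592/4.829 = 0.7438 m.
From Manning's equation, S = [nQ / (1 A R^(2/3))]² = [0.014 × 23.1 / (1 × 3.592 × 0.7438^(2/3))]² = 0.012.

S = 0.012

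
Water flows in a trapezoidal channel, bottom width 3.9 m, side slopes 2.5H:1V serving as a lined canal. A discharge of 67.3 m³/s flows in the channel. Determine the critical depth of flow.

At critical depth, Q² T / (g A³) = 1, i.e. A³/T = Q²/g = 67.3²/9.81 = 461.7.
Try y = 2.27 m: A³/T = 673.3 — high.
Try y = 1.63 m: A³/T = 182.3 — low.
Try y = 2.07 m: A³/T = 465.2 — ≈ 461.7.

y_c = 2.07 m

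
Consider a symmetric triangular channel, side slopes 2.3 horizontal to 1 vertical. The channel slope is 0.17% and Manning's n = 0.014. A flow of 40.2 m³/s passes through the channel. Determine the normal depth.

y_n = 2.37 m

Manning's equation rearranged: A R^(2/3) = nQ / (1·√S) = 0.014 × 40.2 / (√0.0017) = 13.65.
Trying y = 1.84 m: A R^(2/3) = 6.953 — low.
Trying y = 2.59 m: A R^(2/3) = 17.3 — high.
Trying y = 2.37 m: A R^(2/3) = 13.66 — close enough.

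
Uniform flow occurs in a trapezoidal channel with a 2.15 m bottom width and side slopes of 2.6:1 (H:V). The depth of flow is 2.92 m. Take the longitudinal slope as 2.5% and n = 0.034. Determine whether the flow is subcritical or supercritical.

With bottom width b = 2.15 m and side slope z = 2.6: A = (b + zy)y = (2.15 + 2.6×2.92)×2.92 = 28.45 m²; P = b + 2y√(1+z²) = 2.15 + 2×2.92×2.786 = 18.42 m.
Hydraulic radius R = A/P = 28.45/18.42 = 1.544 m.
V = (1/n) R^(2/3) √S = (1/0.034) × 1.544^(2/3) × √0.025 = 6.214 m/s. Hydraulic depth D_h = A/T = 28.45/17.33 = 1.641 m.
Froude number Fr = V/√(g·D_h) = 6.214/√(9.81×1.641) = 1.55, which is greater than 1, so the flow is supercritical.

supercritical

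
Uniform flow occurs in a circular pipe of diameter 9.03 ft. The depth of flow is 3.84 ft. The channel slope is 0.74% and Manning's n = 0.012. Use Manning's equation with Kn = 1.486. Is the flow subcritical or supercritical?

supercritical

For a circular section of diameter D = 9.03 ft at depth y = 3.84 ft, the central angle is θ = 2 arccos(1 − 2y/D) = 2.841 rad. Then A = (D²/8)(θ − sin θ) = 25.95 ft² and P = Dθ/2 = 12.83 ft.
Hydraulic radius R = A/P = 25.95/12.83 = 2.023 ft.
V = (1.486/n) R^(2/3) √S = (1.486/0.012) × 2.023^(2/3) × √0.0074 = 17.04 ft/s. Hydraulic depth D_h = A/T = 25.95/8.929 = 2.906 ft.
Froude number Fr = V/√(g·D_h) = 17.04/√(32.2×2.906) = 1.76, which is greater than 1, so the flow is supercritical.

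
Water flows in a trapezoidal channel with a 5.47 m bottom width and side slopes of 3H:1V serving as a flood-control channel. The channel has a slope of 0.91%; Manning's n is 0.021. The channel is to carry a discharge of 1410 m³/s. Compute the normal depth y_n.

y_n = 6.02 m

Manning's equation rearranged: A R^(2/3) = nQ / (1·√S) = 0.021 × 1410 / (√0.0091) = 310.4.
Trying y = 4.71 m: A R^(2/3) = 175.4 — low.
Trying y = 6.02 m: A R^(2/3) = 311 — close enough.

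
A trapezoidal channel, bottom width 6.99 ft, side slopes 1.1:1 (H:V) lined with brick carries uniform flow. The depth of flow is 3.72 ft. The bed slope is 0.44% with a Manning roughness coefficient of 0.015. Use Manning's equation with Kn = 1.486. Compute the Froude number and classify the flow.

With bottom width b = 6.99 ft and side slope z = 1.1: A = (b + zy)y = (6.99 + 1.1×3.72)×3.72 = 41.23 ft²; P = b + 2y√(1+z²) = 6.99 + 2×3.72×1.487 = 18.05 ft.
Hydraulic radius R = A/P = 41.23/18.05 = 2.284 ft.
V = (1.486/n) R^(2/3) √S = (1.486/0.015) × 2.284^(2/3) × √0.0044 = 11.4 ft/s. Hydraulic depth D_h = A/T = 41.23/15.17 = 2.717 ft.
Froude number Fr = V/√(g·D_h) = 11.4/√(32.2×2.717) = 1.22, which is greater than 1, so the flow is supercritical.

supercritical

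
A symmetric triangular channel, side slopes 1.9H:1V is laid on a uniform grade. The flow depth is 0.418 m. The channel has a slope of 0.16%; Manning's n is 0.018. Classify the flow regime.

For a triangular section with side slope z = 1.9: A = zy² = 1.9×0.418² = 0.332 m²; P = 2y√(1+z²) = 2×0.418×2.147 = 1.795 m.
Hydraulic radius R = A/P = 0.332/1.795 = 0.1849 m.
V = (1/n) R^(2/3) √S = (1/0.018) × 0.1849^(2/3) × √0.0016 = 0.7214 m/s. Hydraulic depth D_h = A/T = 0.332/1.588 = 0.209 m.
Froude number Fr = V/√(g·D_h) = 0.7214/√(9.81×0.209) = 0.504, which is less than 1, so the flow is subcritical.

subcritical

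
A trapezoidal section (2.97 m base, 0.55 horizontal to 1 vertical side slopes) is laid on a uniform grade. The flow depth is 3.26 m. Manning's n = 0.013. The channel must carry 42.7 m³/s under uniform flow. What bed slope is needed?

S = 0.00075

With bottom width b = 2.97 m and side slope z = 0.55: A = (b + zy)y = (2.97 + 0.55×3.26)×3.26 = 15.53 m²; P = b + 2y√(1+z²) = 2.97 + 2×3.26×1.141 = 10.41 m.
Hydraulic radius R = A/P = 15.53/10.41 = 1.491 m.
From Manning's equation, S = [nQ / (1 A R^(2/3))]² = [0.013 × 42.7 / (1 × 15.53 × 1.491^(2/3))]² = 0.00075.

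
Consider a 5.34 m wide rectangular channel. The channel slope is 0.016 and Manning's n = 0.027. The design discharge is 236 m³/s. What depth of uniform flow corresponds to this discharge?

y_n = 6.22 m

Manning's equation rearranged: A R^(2/3) = nQ / (1·√S) = 0.027 × 236 / (√0.016) = 50.38.
At y = 5.57 m: A R^(2/3) = 44.09 — short.
At y = 6.22 m: A R^(2/3) = 50.38 — matches.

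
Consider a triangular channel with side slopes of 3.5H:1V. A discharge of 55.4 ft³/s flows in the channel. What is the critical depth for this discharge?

At critical depth, Q² T / (g A³) = 1, i.e. A³/T = Q²/g = 55.4²/32.2 = 95.32.
Trying y = 1.24 ft: A³/T = 17.96 — too small.
Trying y = 1.73 ft: A³/T = 94.92 — ≈ 95.32.

y_c = 1.73 ft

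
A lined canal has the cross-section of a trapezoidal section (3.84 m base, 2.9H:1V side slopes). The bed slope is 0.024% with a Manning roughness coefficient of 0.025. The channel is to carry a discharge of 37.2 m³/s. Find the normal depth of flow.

Manning's equation rearranged: A R^(2/3) = nQ / (1·√S) = 0.025 × 37.2 / (√0.00024) = 60.03.
Trying y = 3.85 m: A R^(2/3) = 94.85 — over.
Trying y = 3.16 m: A R^(2/3) = 60.11 — ≈ 60.03.

y_n = 3.16 m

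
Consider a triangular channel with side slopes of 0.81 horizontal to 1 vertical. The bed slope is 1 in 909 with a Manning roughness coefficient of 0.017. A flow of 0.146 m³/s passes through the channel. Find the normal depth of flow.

Manning's equation rearranged: A R^(2/3) = nQ / (1·√S) = 0.017 × 0.146 / (√0.0011) = 0.07483.
At y = 0.425 m: A R^(2/3) = 0.03826 — low.
At y = 0.652 m: A R^(2/3) = 0.1198 — high.
At y = 0.547 m: A R^(2/3) = 0.075 — close enough.

y_n = 0.547 m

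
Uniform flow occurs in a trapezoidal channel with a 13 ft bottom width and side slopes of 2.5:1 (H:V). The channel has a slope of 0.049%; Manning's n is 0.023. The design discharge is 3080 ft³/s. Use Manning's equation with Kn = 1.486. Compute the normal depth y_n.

y_n = 12.9 ft

Manning's equation rearranged: A R^(2/3) = nQ / (1.486·√S) = 0.023 × 3080 / (1.486 × √0.00049) = 2154.
At y = 10.7 ft: A R^(2/3) = 1408 — low.
At y = 15.4 ft: A R^(2/3) = 3243 — high.
At y = 12.9 ft: A R^(2/3) = 2152 — ≈ 2154.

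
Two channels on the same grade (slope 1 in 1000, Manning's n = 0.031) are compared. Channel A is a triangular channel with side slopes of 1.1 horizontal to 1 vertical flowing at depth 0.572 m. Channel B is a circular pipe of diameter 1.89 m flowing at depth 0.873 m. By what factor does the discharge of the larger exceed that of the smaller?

Channel A: For a triangular section with side slope z = 1.1: A = zy² = 1.1×0.572² = 0.3599 m²; P = 2y√(1+z²) = 2×0.572×1.487 = 1.701 m. Hydraulic radius R = A/P = 0.3599/1.701 = 0.2116 m. Q_A = (1/0.031)·0.3599·0.2116^(2/3)·√0.001 = 0.1304 m³/s.
Channel B: For a circular section of diameter D = 1.89 m at depth y = 0.873 m, the central angle is θ = 2 arccos(1 − 2y/D) = 2.989 rad. Then A = (D²/8)(θ − sin θ) = 1.267 m² and P = Dθ/2 = 2.825 m. Hydraulic radius R = A/P = 1.267/2.825 = 0.4485 m. Q_B = (1/0.031)·1.267·0.4485^(2/3)·√0.001 = 0.7571 m³/s.
The larger discharge is 0.7571 m³/s and the smaller is 0.1304 m³/s; the ratio is 5.81.

5.81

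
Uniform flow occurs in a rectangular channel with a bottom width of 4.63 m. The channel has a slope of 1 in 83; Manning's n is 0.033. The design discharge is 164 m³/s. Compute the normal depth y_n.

y_n = 7.31 m

Manning's equation rearranged: A R^(2/3) = nQ / (1·√S) = 0.033 × 164 / (√0.01205) = 49.31.
Try y = 8.07 m: A R^(2/3) = 55.27 — over.
Try y = 5.53 m: A R^(2/3) = 35.49 — short.
Try y = 7.31 m: A R^(2/3) = 49.3 — matches.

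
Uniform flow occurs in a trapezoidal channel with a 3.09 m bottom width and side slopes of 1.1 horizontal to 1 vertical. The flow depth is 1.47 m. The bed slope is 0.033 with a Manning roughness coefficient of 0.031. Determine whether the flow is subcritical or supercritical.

With bottom width b = 3.09 m and side slope z = 1.1: A = (b + zy)y = (3.09 + 1.1×1.47)×1.47 = 6.919 m²; P = b + 2y√(1+z²) = 3.09 + 2×1.47×1.487 = 7.461 m.
Hydraulic radius R = A/P = 6.919/7.461 = 0.9274 m.
V = (1/n) R^(2/3) √S = (1/0.031) × 0.9274^(2/3) × √0.033 = 5.573 m/s. Hydraulic depth D_h = A/T = 6.919/6.324 = 1.094 m.
Froude number Fr = V/√(g·D_h) = 5.573/√(9.81×1.094) = 1.7, which is greater than 1, so the flow is supercritical.

supercritical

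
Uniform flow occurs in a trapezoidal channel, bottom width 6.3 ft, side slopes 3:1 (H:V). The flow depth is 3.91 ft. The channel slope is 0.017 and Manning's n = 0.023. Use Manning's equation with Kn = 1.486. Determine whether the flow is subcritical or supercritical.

With bottom width b = 6.3 ft and side slope z = 3: A = (b + zy)y = (6.3 + 3×3.91)×3.91 = 70.5 ft²; P = b + 2y√(1+z²) = 6.3 + 2×3.91×3.162 = 31.03 ft.
Hydraulic radius R = A/P = 70.5/31.03 = 2.272 ft.
V = (1.486/n) R^(2/3) √S = (1.486/0.023) × 2.272^(2/3) × √0.017 = 14.56 ft/s. Hydraulic depth D_h = A/T = 70.5/29.76 = 2.369 ft.
Froude number Fr = V/√(g·D_h) = 14.56/√(32.2×2.369) = 1.67, which is greater than 1, so the flow is supercritical.

supercritical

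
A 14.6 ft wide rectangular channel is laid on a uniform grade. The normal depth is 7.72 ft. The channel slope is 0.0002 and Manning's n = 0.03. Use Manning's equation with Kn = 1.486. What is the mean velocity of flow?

Flow area A = b·y = 14.6 × 7.72 = 112.7 ft². Wetted perimeter P = b + 2y = 14.6 + 2×7.72 = 30.04 ft.
Hydraulic radius R = A/P = 112.7/30.04 = 3.752 ft.
From Manning's equation, V = (1.486/n) R^(2/3) S^(1/2) = (1.486/0.03) × 3.752^(2/3) × 0.0002^(1/2) = 1.69 ft/s.

V = 1.69 ft/s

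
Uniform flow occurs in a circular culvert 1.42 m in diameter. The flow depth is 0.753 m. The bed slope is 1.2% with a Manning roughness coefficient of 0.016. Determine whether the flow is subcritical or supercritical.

For a circular section of diameter D = 1.42 m at depth y = 0.753 m, the central angle is θ = 2 arccos(1 − 2y/D) = 3.263 rad. Then A = (D²/8)(θ − sin θ) = 0.8529 m² and P = Dθ/2 = 2.317 m.
Hydraulic radius R = A/P = 0.8529/2.317 = 0.3682 m.
V = (1/n) R^(2/3) √S = (1/0.016) × 0.3682^(2/3) × √0.012 = 3.517 m/s. Hydraulic depth D_h = A/T = 0.8529/1.417 = 0.6017 m.
Froude number Fr = V/√(g·D_h) = 3.517/√(9.81×0.6017) = 1.45, which is greater than 1, so the flow is supercritical.

supercritical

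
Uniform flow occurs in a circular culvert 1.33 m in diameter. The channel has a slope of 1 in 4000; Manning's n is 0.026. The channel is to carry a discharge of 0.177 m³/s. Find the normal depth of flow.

y_n = 0.615 m

Manning's equation rearranged: A R^(2/3) = nQ / (1·√S) = 0.026 × 0.177 / (√0.00025) = 0.2911.
Try y = 0.442 m: A R^(2/3) = 0.1589 — short.
Try y = 0.672 m: A R^(2/3) = 0.3394 — over.
Try y = 0.615 m: A R^(2/3) = 0.2913 — ≈ 0.2911.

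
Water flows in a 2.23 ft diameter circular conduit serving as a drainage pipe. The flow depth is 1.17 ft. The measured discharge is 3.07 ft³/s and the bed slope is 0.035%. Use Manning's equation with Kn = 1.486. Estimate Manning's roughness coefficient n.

n = 0.013

For a circular section of diameter D = 2.23 ft at depth y = 1.17 ft, the central angle is θ = 2 arccos(1 − 2y/D) = 3.24 rad. Then A = (D²/8)(θ − sin θ) = 2.075 ft² and P = Dθ/2 = 3.613 ft.
Hydraulic radius R = A/P = 2.075/3.613 = 0.5745 ft.
Rearranging Manning's equation: n = (1.486/Q) A R^(2/3) S^(1/2) = (1.486/3.07) × 2.075 × 0.5745^(2/3) × √0.00035 = 0.013.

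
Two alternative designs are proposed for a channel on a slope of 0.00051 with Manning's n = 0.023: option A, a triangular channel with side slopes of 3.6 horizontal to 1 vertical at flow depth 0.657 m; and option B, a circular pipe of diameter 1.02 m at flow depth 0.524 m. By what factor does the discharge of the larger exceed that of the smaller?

4.2

Channel A: For a triangular section with side slope z = 3.6: A = zy² = 3.6×0.657² = 1.554 m²; P = 2y√(1+z²) = 2×0.657×3.736 = 4.91 m. Hydraulic radius R = A/P = 1.554/4.91 = 0.3165 m. Q_A = (1/0.023)·1.554·0.3165^(2/3)·√0.00051 = 0.7086 m³/s.
Channel B: For a circular section of diameter D = 1.02 m at depth y = 0.524 m, the central angle is θ = 2 arccos(1 − 2y/D) = 3.197 rad. Then A = (D²/8)(θ − sin θ) = 0.4228 m² and P = Dθ/2 = 1.63 m. Hydraulic radius R = A/P = 0.4228/1.63 = 0.2594 m. Q_B = (1/0.023)·0.4228·0.2594^(2/3)·√0.00051 = 0.1689 m³/s.
The larger discharge is 0.7086 m³/s and the smaller is 0.1689 m³/s; the ratio is 4.2.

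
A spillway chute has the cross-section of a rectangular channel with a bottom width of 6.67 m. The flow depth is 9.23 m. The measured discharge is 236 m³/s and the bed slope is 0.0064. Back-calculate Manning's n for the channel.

n = 0.0379

Flow area A = b·y = 6.67 × 9.23 = 61.56 m². Wetted perimeter P = b + 2y = 6.67 + 2×9.23 = 25.13 m.
Hydraulic radius R = A/P = 61.56/25.13 = 2.45 m.
Rearranging Manning's equation: n = (1/Q) A R^(2/3) S^(1/2) = (1/236) × 61.56 × 2.45^(2/3) × √0.0064 = 0.0379.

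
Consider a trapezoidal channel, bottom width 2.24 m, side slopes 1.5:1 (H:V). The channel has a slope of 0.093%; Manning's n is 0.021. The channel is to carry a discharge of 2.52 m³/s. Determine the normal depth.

Manning's equation rearranged: A R^(2/3) = nQ / (1·√S) = 0.021 × 2.52 / (√0.00093) = 1.735.
Try y = 0.871 m: A R^(2/3) = 2.134 — over.
Try y = 0.601 m: A R^(2/3) = 1.073 — short.
Try y = 0.78 m: A R^(2/3) = 1.734 — ≈ 1.735.

y_n = 0.78 m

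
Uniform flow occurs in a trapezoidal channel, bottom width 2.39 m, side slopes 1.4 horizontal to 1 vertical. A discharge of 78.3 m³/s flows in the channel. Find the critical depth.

y_c = 2.9 m

At critical depth, Q² T / (g A³) = 1, i.e. A³/T = Q²/g = 78.3²/9.81 = 625.
Try y = 3.62 m: A³/T = 1571 — too large.
Try y = 2.21 m: A³/T = 207.5 — too small.
Try y = 2.9 m: A³/T = 622.7 — matches.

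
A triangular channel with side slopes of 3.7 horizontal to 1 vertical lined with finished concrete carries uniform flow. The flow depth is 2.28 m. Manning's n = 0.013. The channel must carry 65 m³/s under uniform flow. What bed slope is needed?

S = 0.0017

For a triangular section with side slope z = 3.7: A = zy² = 3.7×2.28² = 19.23 m²; P = 2y√(1+z²) = 2×2.28×3.833 = 17.48 m.
Hydraulic radius R = A/P = 19.23/17.48 = 1.101 m.
From Manning's equation, S = [nQ / (1 A R^(2/3))]² = [0.013 × 65 / (1 × 19.23 × 1.101^(2/3))]² = 0.0017.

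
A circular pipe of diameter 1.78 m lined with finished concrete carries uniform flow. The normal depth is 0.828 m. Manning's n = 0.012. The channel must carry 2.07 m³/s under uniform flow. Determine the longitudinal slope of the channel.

S = 0.0015

For a circular section of diameter D = 1.78 m at depth y = 0.828 m, the central angle is θ = 2 arccos(1 − 2y/D) = 3.002 rad. Then A = (D²/8)(θ − sin θ) = 1.134 m² and P = Dθ/2 = 2.672 m.
Hydraulic radius R = A/P = 1.134/2.672 = 0.4244 m.
From Manning's equation, S = [nQ / (1 A R^(2/3))]² = [0.012 × 2.07 / (1 × 1.134 × 0.4244^(2/3))]² = 0.0015.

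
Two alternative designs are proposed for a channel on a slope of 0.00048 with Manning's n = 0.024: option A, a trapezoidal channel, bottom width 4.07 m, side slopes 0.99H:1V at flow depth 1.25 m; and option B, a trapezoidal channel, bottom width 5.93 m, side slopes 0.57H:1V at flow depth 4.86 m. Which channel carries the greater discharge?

channel B

Channel A: With bottom width b = 4.07 m and side slope z = 0.99: A = (b + zy)y = (4.07 + 0.99×1.25)×1.25 = 6.634 m²; P = b + 2y√(1+z²) = 4.07 + 2×1.25×1.407 = 7.588 m. Hydraulic radius R = A/P = 6.634/7.588 = 0.8743 m. Q_A = (1/0.024)·6.634·0.8743^(2/3)·√0.00048 = 5.538 m³/s.
Channel B: With bottom width b = 5.93 m and side slope z = 0.57: A = (b + zy)y = (5.93 + 0.57×4.86)×4.86 = 42.28 m²; P = b + 2y√(1+z²) = 5.93 + 2×4.86×1.151 = 17.12 m. Hydraulic radius R = A/P = 42.28/17.12 = 2.47 m. Q_B = (1/0.024)·42.28·2.47^(2/3)·√0.00048 = 70.53 m³/s.
Q_A = 5.538 m³/s vs Q_B = 70.53 m³/s, so channel B carries more.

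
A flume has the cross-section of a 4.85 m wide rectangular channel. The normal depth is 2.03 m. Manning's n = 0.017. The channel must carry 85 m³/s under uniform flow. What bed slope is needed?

S = 0.0189

Flow area A = b·y = 4.85 × 2.03 = 9.845 m². Wetted perimeter P = b + 2y = 4.85 + 2×2.03 = 8.91 m.
Hydraulic radius R = A/P = 9.845/8.91 = 1.105 m.
From Manning's equation, S = [nQ / (1 A R^(2/3))]² = [0.017 × 85 / (1 × 9.845 × 1.105^(2/3))]² = 0.0189.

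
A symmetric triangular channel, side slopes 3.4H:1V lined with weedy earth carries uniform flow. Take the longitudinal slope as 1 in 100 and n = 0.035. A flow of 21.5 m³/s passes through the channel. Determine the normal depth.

Manning's equation rearranged: A R^(2/3) = nQ / (1·√S) = 0.035 × 21.5 / (√0.01) = 7.525.
Trying y = 1.84 m: A R^(2/3) = 10.59 — high.
Trying y = 1.62 m: A R^(2/3) = 7.542 — close enough.

y_n = 1.62 m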